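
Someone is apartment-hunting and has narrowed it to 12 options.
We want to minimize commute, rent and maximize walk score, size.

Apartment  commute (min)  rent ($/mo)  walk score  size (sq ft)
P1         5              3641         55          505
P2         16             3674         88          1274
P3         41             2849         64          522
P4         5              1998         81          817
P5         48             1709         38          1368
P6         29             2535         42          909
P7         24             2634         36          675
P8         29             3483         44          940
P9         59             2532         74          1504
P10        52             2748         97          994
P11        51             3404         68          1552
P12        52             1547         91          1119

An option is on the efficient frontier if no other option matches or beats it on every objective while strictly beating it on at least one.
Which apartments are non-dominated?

P1: dominated by P4 (commute 5≤5, rent 1998≤3641, walk score 81≥55, size 817≥505).
P2: not dominated.
P3: dominated by P4 (commute 5≤41, rent 1998≤2849, walk score 81≥64, size 817≥522).
P4: not dominated.
P5: not dominated.
P6: not dominated.
P7: dominated by P4 (commute 5≤24, rent 1998≤2634, walk score 81≥36, size 817≥675).
P8: not dominated.
P9: not dominated.
P10: not dominated (best walk score).
P11: not dominated (best size).
P12: not dominated (best rent).

P2, P4, P5, P6, P8, P9, P10, P11, P12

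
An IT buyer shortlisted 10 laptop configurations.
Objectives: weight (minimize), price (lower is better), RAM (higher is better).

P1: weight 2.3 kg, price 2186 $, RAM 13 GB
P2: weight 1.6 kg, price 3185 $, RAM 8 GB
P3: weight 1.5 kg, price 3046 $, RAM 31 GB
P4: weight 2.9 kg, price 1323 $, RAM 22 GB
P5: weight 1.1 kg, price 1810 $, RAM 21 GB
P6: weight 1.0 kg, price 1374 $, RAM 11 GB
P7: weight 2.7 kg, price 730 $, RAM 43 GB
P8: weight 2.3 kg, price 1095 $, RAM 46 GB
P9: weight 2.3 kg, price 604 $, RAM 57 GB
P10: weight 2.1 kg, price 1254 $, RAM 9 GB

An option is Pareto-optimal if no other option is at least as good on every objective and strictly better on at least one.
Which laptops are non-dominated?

P3, P5, P6, P9, P10

P1: dominated by P5 (weight 1.1≤2.3, price 1810≤2186, RAM 21≥13).
P2: dominated by P3 (weight 1.5≤1.6, price 3046≤3185, RAM 31≥8).
P3: not dominated.
P4: dominated by P7 (weight 2.7≤2.9, price 730≤1323, RAM 43≥22).
P5: not dominated.
P6: not dominated (best weight).
P7: dominated by P9 (weight 2.3≤2.7, price 604≤730, RAM 57≥43).
P8: dominated by P9 (weight 2.3≤2.3, price 604≤1095, RAM 57≥46).
P9: not dominated (best price).
P10: not dominated.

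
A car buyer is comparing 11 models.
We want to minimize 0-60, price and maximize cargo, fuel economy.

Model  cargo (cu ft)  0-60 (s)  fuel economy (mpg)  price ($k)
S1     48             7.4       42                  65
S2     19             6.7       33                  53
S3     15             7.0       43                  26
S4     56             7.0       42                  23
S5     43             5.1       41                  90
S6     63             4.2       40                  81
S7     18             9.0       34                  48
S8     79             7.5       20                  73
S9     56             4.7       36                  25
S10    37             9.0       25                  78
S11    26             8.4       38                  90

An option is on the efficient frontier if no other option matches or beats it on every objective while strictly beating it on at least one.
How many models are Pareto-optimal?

6

S1: dominated by S4 (cargo 56≥48, 0-60 7.0≤7.4, fuel economy 42≥42, price 23≤65).
S2: dominated by S9 (cargo 56≥19, 0-60 4.7≤6.7, fuel economy 36≥33, price 25≤53).
S3: not dominated (best fuel economy).
S4: not dominated (best price).
S5: not dominated.
S6: not dominated (best 0-60).
S7: dominated by S4 (cargo 56≥18, 0-60 7.0≤9.0, fuel economy 42≥34, price 23≤48).
S8: not dominated (best cargo).
S9: not dominated.
S10: dominated by S1 (cargo 48≥37, 0-60 7.4≤9.0, fuel economy 42≥25, price 65≤78).
S11: dominated by S1 (cargo 48≥26, 0-60 7.4≤8.4, fuel economy 42≥38, price 65≤90).
Pareto-optimal: S3, S4, S5, S6, S8, S9 → 6.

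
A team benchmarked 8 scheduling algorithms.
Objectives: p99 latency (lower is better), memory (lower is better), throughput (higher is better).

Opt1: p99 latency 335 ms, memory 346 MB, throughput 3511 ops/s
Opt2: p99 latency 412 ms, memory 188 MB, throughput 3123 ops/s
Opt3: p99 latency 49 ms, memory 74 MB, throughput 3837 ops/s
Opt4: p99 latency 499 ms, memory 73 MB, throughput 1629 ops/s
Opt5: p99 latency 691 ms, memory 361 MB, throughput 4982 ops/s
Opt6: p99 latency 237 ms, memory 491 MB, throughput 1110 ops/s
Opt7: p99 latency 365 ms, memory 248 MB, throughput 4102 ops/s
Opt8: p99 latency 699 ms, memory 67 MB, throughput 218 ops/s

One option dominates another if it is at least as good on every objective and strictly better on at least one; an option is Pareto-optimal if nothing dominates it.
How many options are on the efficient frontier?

5

Opt1: dominated by Opt3 (p99 latency 49≤335, memory 74≤346, throughput 3837≥3511).
Opt2: dominated by Opt3 (p99 latency 49≤412, memory 74≤188, throughput 3837≥3123).
Opt3: not dominated (best p99 latency).
Opt4: not dominated.
Opt5: not dominated (best throughput).
Opt6: dominated by Opt3 (p99 latency 49≤237, memory 74≤491, throughput 3837≥1110).
Opt7: not dominated.
Opt8: not dominated (best memory).
Pareto-optimal: Opt3, Opt4, Opt5, Opt7, Opt8 → 5.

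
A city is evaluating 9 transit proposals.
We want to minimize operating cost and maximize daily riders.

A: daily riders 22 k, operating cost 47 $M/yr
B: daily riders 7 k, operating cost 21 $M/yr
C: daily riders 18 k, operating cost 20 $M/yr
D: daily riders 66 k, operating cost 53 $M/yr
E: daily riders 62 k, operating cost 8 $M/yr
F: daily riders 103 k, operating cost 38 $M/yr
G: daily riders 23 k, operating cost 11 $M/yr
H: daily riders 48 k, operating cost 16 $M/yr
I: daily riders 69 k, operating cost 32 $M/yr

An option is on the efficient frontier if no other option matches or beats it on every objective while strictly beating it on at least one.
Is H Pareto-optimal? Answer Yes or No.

E vs H: daily riders 62≥48, operating cost 8≤16 — E is at least as good on every objective and strictly better on at least one, so E dominates H.

No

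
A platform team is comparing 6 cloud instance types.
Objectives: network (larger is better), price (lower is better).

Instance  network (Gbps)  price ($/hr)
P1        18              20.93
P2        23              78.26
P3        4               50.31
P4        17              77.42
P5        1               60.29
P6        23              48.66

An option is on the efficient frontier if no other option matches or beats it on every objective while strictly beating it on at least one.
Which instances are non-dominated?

P1, P6

P1: not dominated (best price).
P2: dominated by P6 (network 23≥23, price 48.66≤78.26).
P3: dominated by P1 (network 18≥4, price 20.93≤50.31).
P4: dominated by P1 (network 18≥17, price 20.93≤77.42).
P5: dominated by P1 (network 18≥1, price 20.93≤60.29).
P6: not dominated.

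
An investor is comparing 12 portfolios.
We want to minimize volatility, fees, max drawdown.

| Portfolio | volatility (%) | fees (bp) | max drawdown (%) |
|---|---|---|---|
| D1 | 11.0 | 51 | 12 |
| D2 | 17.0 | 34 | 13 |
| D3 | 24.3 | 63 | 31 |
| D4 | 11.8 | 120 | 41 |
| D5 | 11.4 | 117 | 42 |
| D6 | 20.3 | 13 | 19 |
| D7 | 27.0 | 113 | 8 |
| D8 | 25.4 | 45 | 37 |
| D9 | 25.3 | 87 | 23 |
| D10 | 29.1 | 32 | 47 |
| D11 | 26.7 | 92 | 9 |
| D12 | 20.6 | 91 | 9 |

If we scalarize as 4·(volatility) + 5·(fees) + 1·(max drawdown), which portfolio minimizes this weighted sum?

D1: 4·11.0 + 5·51 + 1·12 = 311.0
D2: 4·17.0 + 5·34 + 1·13 = 251.0
D3: 4·24.3 + 5·63 + 1·31 = 443.2
D4: 4·11.8 + 5·120 + 1·41 = 688.2
D5: 4·11.4 + 5·117 + 1·42 = 672.6
D6: 4·20.3 + 5·13 + 1·19 = 165.2
D7: 4·27.0 + 5·113 + 1·8 = 681.0
D8: 4·25.4 + 5·45 + 1·37 = 363.6
D9: 4·25.3 + 5·87 + 1·23 = 559.2
D10: 4·29.1 + 5·32 + 1·47 = 323.4
D11: 4·26.7 + 5·92 + 1·9 = 575.8
D12: 4·20.6 + 5·91 + 1·9 = 546.4
Lowest: D6 at 165.2.

D6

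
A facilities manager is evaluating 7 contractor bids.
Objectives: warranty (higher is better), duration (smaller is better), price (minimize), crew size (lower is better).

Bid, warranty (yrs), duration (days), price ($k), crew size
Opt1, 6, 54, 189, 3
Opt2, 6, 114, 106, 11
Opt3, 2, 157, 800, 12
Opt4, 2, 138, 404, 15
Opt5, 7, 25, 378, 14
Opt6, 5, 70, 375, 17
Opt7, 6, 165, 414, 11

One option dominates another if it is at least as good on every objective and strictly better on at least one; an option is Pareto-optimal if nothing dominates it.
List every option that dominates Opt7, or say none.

Opt1, Opt2

Opt1: warranty 6≥6, duration 54≤165, price 189≤414, crew size 3≤11 — dominates Opt7.
Opt2: warranty 6≥6, duration 114≤165, price 106≤414, crew size 11≤11 — dominates Opt7.
Others (Opt3, Opt4, Opt5, Opt6) are each worse than Opt7 on at least one objective.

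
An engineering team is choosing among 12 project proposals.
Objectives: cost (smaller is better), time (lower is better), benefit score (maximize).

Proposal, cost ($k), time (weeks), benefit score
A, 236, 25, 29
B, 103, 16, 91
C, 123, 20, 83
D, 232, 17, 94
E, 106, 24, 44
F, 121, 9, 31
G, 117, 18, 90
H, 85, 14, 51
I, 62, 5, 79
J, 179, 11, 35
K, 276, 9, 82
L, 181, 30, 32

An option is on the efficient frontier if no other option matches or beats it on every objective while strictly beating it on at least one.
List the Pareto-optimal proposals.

A: dominated by B (cost 103≤236, time 16≤25, benefit score 91≥29).
B: not dominated.
C: dominated by B (cost 103≤123, time 16≤20, benefit score 91≥83).
D: not dominated (best benefit score).
E: dominated by B (cost 103≤106, time 16≤24, benefit score 91≥44).
F: dominated by I (cost 62≤121, time 5≤9, benefit score 79≥31).
G: dominated by B (cost 103≤117, time 16≤18, benefit score 91≥90).
H: dominated by I (cost 62≤85, time 5≤14, benefit score 79≥51).
I: not dominated (best cost).
J: dominated by I (cost 62≤179, time 5≤11, benefit score 79≥35).
K: not dominated.
L: dominated by B (cost 103≤181, time 16≤30, benefit score 91≥32).

B, D, I, K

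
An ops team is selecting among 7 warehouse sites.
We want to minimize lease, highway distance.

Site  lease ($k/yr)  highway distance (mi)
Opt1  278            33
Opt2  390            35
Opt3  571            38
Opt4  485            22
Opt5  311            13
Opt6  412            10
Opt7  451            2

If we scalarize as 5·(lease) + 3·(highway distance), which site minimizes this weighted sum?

Opt1: 5·278 + 3·33 = 1489
Opt2: 5·390 + 3·35 = 2055
Opt3: 5·571 + 3·38 = 2969
Opt4: 5·485 + 3·22 = 2491
Opt5: 5·311 + 3·13 = 1594
Opt6: 5·412 + 3·10 = 2090
Opt7: 5·451 + 3·2 = 2261
Lowest: Opt1 at 1489.

Opt1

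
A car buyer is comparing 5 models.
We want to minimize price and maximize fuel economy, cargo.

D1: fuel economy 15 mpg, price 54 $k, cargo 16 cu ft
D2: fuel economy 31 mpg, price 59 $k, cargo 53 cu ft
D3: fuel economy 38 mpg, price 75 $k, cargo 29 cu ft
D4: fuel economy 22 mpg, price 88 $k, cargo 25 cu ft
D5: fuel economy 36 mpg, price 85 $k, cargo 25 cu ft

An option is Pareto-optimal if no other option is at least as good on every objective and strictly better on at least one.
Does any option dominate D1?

D2: worse on price (59 vs 54).
D3: worse on price (75 vs 54).
D4: worse on price (88 vs 54).
D5: worse on price (85 vs 54).
No option is at least as good as D1 on every objective and strictly better on one.

No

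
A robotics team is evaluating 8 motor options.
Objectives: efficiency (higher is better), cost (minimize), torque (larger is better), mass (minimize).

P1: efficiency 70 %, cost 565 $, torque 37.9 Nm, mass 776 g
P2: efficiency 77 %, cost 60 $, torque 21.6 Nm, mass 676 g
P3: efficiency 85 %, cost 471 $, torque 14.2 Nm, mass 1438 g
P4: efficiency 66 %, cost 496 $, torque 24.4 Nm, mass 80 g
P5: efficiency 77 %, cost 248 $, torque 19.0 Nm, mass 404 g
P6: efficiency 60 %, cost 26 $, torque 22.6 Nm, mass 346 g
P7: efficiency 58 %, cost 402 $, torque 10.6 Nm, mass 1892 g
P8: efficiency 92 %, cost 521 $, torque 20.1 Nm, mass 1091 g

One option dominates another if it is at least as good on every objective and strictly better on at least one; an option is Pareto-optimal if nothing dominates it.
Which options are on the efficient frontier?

P1, P2, P3, P4, P5, P6, P8

P1: not dominated (best torque).
P2: not dominated.
P3: not dominated.
P4: not dominated (best mass).
P5: not dominated.
P6: not dominated (best cost).
P7: dominated by P2 (efficiency 77≥58, cost 60≤402, torque 21.6≥10.6, mass 676≤1892).
P8: not dominated (best efficiency).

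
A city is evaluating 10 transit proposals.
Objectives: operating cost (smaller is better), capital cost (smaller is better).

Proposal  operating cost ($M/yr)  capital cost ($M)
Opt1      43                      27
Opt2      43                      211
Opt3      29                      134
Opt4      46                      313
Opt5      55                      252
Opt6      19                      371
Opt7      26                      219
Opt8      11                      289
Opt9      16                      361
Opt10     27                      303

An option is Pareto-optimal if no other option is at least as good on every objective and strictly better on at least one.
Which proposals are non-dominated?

Opt1, Opt3, Opt7, Opt8

Opt1: not dominated (best capital cost).
Opt2: dominated by Opt1 (operating cost 43≤43, capital cost 27≤211).
Opt3: not dominated.
Opt4: dominated by Opt1 (operating cost 43≤46, capital cost 27≤313).
Opt5: dominated by Opt1 (operating cost 43≤55, capital cost 27≤252).
Opt6: dominated by Opt8 (operating cost 11≤19, capital cost 289≤371).
Opt7: not dominated.
Opt8: not dominated (best operating cost).
Opt9: dominated by Opt8 (operating cost 11≤16, capital cost 289≤361).
Opt10: dominated by Opt7 (operating cost 26≤27, capital cost 219≤303).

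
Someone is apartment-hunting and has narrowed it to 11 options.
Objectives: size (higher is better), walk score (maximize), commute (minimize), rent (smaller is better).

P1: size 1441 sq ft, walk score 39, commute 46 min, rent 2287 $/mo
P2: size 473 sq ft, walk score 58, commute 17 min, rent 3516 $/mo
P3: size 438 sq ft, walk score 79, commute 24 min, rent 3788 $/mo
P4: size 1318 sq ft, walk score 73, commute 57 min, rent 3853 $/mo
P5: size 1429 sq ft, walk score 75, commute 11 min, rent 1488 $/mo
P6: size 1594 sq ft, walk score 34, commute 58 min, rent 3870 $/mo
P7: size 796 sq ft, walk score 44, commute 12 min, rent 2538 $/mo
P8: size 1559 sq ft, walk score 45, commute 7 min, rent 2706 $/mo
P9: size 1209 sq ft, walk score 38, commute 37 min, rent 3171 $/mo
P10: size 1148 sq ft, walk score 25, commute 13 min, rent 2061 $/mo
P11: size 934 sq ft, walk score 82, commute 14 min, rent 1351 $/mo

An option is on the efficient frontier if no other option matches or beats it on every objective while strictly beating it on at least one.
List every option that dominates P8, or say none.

none

P1: worse on size (1441 vs 1559).
P2: worse on size (473 vs 1559).
P3: worse on size (438 vs 1559).
P4: worse on size (1318 vs 1559).
P5: worse on size (1429 vs 1559).
P6: worse on walk score (34 vs 45).
P7: worse on size (796 vs 1559).
P9: worse on size (1209 vs 1559).
P10: worse on size (1148 vs 1559).
P11: worse on size (934 vs 1559).
No option dominates P8.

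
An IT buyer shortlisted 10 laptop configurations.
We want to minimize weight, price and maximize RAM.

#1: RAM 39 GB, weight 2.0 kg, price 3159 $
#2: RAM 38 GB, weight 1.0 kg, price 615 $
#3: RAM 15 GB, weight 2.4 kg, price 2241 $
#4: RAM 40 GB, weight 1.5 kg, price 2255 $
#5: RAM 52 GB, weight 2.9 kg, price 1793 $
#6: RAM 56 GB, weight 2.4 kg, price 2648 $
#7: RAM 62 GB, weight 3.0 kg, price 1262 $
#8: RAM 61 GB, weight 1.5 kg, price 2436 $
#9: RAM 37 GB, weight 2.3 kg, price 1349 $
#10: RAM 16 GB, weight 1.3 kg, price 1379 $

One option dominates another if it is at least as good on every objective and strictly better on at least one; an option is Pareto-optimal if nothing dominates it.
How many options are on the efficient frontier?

5

#1: dominated by #4 (RAM 40≥39, weight 1.5≤2.0, price 2255≤3159).
#2: not dominated (best weight).
#3: dominated by #2 (RAM 38≥15, weight 1.0≤2.4, price 615≤2241).
#4: not dominated.
#5: not dominated.
#6: dominated by #8 (RAM 61≥56, weight 1.5≤2.4, price 2436≤2648).
#7: not dominated (best RAM).
#8: not dominated.
#9: dominated by #2 (RAM 38≥37, weight 1.0≤2.3, price 615≤1349).
#10: dominated by #2 (RAM 38≥16, weight 1.0≤1.3, price 615≤1379).
Pareto-optimal: #2, #4, #5, #7, #8 → 5.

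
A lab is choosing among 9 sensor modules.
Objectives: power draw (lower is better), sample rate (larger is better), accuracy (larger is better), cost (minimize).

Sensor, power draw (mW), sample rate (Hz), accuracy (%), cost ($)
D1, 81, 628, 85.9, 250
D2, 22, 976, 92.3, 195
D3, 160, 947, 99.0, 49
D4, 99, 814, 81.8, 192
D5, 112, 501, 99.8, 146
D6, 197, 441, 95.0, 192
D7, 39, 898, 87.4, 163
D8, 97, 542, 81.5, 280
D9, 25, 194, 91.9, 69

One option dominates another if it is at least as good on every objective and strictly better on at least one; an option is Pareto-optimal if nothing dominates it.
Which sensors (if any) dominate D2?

none

D1: worse on power draw (81 vs 22).
D3: worse on power draw (160 vs 22).
D4: worse on power draw (99 vs 22).
D5: worse on power draw (112 vs 22).
D6: worse on power draw (197 vs 22).
D7: worse on power draw (39 vs 22).
D8: worse on power draw (97 vs 22).
D9: worse on power draw (25 vs 22).
No option dominates D2.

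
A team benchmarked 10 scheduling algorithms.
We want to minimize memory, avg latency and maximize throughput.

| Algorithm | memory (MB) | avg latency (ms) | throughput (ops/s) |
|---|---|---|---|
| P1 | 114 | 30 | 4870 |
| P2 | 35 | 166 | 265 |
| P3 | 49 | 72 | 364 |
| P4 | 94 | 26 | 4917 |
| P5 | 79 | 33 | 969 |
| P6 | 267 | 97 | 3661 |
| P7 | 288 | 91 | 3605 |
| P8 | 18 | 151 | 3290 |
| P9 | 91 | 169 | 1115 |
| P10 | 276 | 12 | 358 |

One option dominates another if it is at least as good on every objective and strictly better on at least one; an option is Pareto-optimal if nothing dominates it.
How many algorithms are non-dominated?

P1: dominated by P4 (memory 94≤114, avg latency 26≤30, throughput 4917≥4870).
P2: dominated by P8 (memory 18≤35, avg latency 151≤166, throughput 3290≥265).
P3: not dominated.
P4: not dominated (best throughput).
P5: not dominated.
P6: dominated by P1 (memory 114≤267, avg latency 30≤97, throughput 4870≥3661).
P7: dominated by P1 (memory 114≤288, avg latency 30≤91, throughput 4870≥3605).
P8: not dominated (best memory).
P9: dominated by P8 (memory 18≤91, avg latency 151≤169, throughput 3290≥1115).
P10: not dominated (best avg latency).
Pareto-optimal: P3, P4, P5, P8, P10 → 5.

5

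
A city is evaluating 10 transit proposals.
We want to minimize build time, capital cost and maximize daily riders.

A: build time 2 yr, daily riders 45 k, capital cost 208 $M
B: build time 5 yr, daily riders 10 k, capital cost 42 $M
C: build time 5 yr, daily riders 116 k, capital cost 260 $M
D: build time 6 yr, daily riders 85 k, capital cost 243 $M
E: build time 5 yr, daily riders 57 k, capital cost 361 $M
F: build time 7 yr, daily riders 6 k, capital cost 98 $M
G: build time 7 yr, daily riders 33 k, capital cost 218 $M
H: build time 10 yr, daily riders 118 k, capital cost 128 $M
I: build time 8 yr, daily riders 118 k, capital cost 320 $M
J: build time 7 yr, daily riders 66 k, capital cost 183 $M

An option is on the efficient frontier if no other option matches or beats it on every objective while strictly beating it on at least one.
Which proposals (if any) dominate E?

C: build time 5≤5, daily riders 116≥57, capital cost 260≤361 — dominates E.
Others (A, B, D, F, G, H, I, J) are each worse than E on at least one objective.

C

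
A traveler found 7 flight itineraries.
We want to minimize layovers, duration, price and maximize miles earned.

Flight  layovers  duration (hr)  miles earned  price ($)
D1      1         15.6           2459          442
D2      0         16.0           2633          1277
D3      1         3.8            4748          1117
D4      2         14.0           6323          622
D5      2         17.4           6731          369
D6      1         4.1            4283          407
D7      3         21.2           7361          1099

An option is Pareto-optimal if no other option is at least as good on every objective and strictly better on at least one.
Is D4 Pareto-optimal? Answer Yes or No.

D1: worse on duration (15.6 vs 14.0).
D2: worse on duration (16.0 vs 14.0).
D3: worse on miles earned (4748 vs 6323).
D5: worse on duration (17.4 vs 14.0).
D6: worse on miles earned (4283 vs 6323).
D7: worse on layovers (3 vs 2).
No option is at least as good as D4 on every objective and strictly better on one.

Yes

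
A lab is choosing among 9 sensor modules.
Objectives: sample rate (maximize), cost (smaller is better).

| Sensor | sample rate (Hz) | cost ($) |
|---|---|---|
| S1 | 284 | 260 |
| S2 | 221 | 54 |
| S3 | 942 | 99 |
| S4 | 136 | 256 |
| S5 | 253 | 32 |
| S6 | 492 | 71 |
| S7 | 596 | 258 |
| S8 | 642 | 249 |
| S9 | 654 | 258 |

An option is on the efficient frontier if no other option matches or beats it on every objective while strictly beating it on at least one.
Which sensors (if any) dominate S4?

S2, S3, S5, S6, S8

S2: sample rate 221≥136, cost 54≤256 — dominates S4.
S3: sample rate 942≥136, cost 99≤256 — dominates S4.
S5: sample rate 253≥136, cost 32≤256 — dominates S4.
S6: sample rate 492≥136, cost 71≤256 — dominates S4.
S8: sample rate 642≥136, cost 249≤256 — dominates S4.
Others (S1, S7, S9) are each worse than S4 on at least one objective.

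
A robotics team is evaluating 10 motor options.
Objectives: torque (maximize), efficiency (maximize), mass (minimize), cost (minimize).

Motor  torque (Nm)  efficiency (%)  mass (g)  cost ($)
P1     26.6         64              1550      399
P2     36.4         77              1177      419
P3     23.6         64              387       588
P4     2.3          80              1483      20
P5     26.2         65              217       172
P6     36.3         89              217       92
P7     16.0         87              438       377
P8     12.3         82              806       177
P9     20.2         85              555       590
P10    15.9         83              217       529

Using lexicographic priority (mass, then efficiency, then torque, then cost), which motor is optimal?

P6

First minimize mass: best is 217, kept {P5, P6, P10}.
Then maximize efficiency: best is 89, kept {P6}.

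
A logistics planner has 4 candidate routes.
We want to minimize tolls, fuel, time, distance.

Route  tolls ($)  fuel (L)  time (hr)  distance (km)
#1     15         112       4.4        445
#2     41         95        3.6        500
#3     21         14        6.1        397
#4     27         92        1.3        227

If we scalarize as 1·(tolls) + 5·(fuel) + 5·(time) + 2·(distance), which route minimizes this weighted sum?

#3

#1: 1·15 + 5·112 + 5·4.4 + 2·445 = 1487.0
#2: 1·41 + 5·95 + 5·3.6 + 2·500 = 1534.0
#3: 1·21 + 5·14 + 5·6.1 + 2·397 = 915.5
#4: 1·27 + 5·92 + 5·1.3 + 2·227 = 947.5
Lowest: #3 at 915.5.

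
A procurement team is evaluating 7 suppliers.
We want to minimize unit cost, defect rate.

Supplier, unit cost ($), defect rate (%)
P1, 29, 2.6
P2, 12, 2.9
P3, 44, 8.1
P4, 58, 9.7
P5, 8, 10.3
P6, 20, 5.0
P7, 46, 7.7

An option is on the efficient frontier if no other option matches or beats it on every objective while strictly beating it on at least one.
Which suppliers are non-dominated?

P1: not dominated (best defect rate).
P2: not dominated.
P3: dominated by P1 (unit cost 29≤44, defect rate 2.6≤8.1).
P4: dominated by P1 (unit cost 29≤58, defect rate 2.6≤9.7).
P5: not dominated (best unit cost).
P6: dominated by P2 (unit cost 12≤20, defect rate 2.9≤5.0).
P7: dominated by P1 (unit cost 29≤46, defect rate 2.6≤7.7).

P1, P2, P5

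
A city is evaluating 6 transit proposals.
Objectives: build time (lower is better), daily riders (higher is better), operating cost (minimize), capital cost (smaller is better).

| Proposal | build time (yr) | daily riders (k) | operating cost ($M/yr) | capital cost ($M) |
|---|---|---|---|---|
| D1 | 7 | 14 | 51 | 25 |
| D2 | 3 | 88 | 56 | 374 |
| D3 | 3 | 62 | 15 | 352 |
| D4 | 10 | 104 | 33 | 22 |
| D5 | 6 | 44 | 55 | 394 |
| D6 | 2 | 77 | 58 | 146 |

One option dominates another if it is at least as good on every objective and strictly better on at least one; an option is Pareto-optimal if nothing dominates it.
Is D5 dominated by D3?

D3 vs D5: build time 3≤6, daily riders 62≥44, operating cost 15≤55, capital cost 352≤394 — D3 is at least as good on every objective with at least one strict improvement.

Yes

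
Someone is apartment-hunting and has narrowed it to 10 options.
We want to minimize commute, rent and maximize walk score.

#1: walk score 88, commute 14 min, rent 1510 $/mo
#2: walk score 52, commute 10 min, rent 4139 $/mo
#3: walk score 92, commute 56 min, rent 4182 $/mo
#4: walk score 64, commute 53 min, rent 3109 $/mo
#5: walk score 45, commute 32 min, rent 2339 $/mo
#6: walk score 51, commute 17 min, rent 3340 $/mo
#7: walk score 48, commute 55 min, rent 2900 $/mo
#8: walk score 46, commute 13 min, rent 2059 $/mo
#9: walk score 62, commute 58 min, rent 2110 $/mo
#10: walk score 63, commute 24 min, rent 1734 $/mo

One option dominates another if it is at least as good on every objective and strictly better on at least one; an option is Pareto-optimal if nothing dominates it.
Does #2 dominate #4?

No

#2 vs #4: #2 is worse on walk score (52 vs 64), so it does not dominate #4.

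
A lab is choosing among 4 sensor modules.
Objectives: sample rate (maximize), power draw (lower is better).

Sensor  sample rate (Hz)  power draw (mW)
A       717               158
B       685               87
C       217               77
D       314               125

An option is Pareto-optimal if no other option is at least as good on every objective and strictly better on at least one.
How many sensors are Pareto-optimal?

3

A: not dominated (best sample rate).
B: not dominated.
C: not dominated (best power draw).
D: dominated by B (sample rate 685≥314, power draw 87≤125).
Pareto-optimal: A, B, C → 3.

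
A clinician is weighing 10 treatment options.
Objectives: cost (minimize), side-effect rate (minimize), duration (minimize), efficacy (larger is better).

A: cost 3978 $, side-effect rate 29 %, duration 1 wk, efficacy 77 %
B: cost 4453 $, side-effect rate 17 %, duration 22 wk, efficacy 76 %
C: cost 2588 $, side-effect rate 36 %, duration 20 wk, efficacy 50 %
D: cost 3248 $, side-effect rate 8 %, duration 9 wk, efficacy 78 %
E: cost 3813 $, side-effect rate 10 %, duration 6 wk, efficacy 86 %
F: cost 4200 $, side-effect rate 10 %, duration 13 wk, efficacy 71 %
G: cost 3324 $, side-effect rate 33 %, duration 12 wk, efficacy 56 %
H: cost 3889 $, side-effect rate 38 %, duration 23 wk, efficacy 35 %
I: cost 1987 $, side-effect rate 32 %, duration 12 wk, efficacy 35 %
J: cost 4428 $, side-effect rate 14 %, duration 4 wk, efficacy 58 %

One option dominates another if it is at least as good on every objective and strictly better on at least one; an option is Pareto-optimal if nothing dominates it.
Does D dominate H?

Yes

D vs H: cost 3248≤3889, side-effect rate 8≤38, duration 9≤23, efficacy 78≥35 — D is at least as good on every objective with at least one strict improvement.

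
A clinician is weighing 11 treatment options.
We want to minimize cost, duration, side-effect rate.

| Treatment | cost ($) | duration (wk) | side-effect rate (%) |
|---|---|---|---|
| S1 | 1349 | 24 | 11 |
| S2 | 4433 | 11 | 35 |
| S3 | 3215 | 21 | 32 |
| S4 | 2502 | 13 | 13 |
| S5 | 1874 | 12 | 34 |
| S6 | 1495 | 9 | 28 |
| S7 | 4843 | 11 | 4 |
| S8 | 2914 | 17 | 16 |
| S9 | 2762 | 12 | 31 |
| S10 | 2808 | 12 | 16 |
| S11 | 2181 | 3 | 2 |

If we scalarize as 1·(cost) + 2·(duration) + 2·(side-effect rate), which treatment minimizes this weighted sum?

S1: 1·1349 + 2·24 + 2·11 = 1419
S2: 1·4433 + 2·11 + 2·35 = 4525
S3: 1·3215 + 2·21 + 2·32 = 3321
S4: 1·2502 + 2·13 + 2·13 = 2554
S5: 1·1874 + 2·12 + 2·34 = 1966
S6: 1·1495 + 2·9 + 2·28 = 1569
S7: 1·4843 + 2·11 + 2·4 = 4873
S8: 1·2914 + 2·17 + 2·16 = 2980
S9: 1·2762 + 2·12 + 2·31 = 2848
S10: 1·2808 + 2·12 + 2·16 = 2864
S11: 1·2181 + 2·3 + 2·2 = 2191
Lowest: S1 at 1419.

S1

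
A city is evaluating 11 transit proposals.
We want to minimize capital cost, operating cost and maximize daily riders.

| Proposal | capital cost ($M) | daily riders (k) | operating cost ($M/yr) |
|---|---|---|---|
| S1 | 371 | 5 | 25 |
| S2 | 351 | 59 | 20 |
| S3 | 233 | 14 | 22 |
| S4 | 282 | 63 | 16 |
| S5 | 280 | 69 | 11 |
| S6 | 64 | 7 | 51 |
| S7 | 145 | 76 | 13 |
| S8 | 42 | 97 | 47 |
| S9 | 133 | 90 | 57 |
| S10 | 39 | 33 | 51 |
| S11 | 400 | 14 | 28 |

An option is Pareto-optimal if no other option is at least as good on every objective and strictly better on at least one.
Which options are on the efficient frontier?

S1: dominated by S2 (capital cost 351≤371, daily riders 59≥5, operating cost 20≤25).
S2: dominated by S4 (capital cost 282≤351, daily riders 63≥59, operating cost 16≤20).
S3: dominated by S7 (capital cost 145≤233, daily riders 76≥14, operating cost 13≤22).
S4: dominated by S5 (capital cost 280≤282, daily riders 69≥63, operating cost 11≤16).
S5: not dominated (best operating cost).
S6: dominated by S8 (capital cost 42≤64, daily riders 97≥7, operating cost 47≤51).
S7: not dominated.
S8: not dominated (best daily riders).
S9: dominated by S8 (capital cost 42≤133, daily riders 97≥90, operating cost 47≤57).
S10: not dominated (best capital cost).
S11: dominated by S2 (capital cost 351≤400, daily riders 59≥14, operating cost 20≤28).

S5, S7, S8, S10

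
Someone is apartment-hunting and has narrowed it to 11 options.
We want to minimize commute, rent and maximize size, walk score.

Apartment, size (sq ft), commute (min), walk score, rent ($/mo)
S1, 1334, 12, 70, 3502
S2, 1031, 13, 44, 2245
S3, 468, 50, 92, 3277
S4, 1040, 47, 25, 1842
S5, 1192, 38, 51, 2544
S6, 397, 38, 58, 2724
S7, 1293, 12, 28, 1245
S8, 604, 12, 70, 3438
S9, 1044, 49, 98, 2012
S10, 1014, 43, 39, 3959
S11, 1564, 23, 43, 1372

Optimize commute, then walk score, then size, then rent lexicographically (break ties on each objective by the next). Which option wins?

S1

First minimize commute: best is 12, kept {S1, S7, S8}.
Then maximize walk score: best is 70, kept {S1, S8}.
Then maximize size: best is 1334, kept {S1}.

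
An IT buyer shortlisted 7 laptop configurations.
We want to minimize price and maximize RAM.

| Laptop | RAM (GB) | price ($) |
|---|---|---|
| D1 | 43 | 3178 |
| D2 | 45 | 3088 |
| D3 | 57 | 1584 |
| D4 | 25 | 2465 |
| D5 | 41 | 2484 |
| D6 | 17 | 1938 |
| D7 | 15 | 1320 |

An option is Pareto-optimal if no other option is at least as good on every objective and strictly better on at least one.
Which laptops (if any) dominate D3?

D1: worse on RAM (43 vs 57).
D2: worse on RAM (45 vs 57).
D4: worse on RAM (25 vs 57).
D5: worse on RAM (41 vs 57).
D6: worse on RAM (17 vs 57).
D7: worse on RAM (15 vs 57).
No option dominates D3.

none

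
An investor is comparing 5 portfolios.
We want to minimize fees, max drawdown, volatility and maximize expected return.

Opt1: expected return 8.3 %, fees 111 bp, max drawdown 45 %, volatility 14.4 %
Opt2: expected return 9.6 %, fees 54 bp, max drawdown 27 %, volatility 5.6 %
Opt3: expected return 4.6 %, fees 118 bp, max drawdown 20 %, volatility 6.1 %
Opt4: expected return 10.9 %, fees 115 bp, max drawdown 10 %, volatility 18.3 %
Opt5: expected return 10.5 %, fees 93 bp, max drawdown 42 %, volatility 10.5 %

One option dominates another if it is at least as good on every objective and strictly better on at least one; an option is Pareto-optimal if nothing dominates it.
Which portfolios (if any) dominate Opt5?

none

Opt1: worse on expected return (8.3 vs 10.5).
Opt2: worse on expected return (9.6 vs 10.5).
Opt3: worse on expected return (4.6 vs 10.5).
Opt4: worse on fees (115 vs 93).
No option dominates Opt5.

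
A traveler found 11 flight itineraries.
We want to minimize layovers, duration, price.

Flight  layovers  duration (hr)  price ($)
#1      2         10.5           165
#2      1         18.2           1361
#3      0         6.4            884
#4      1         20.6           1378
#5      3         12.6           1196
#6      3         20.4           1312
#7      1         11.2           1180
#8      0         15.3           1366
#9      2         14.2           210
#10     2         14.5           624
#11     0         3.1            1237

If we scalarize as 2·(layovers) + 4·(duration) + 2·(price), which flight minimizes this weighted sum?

#1

#1: 2·2 + 4·10.5 + 2·165 = 376.0
#2: 2·1 + 4·18.2 + 2·1361 = 2796.8
#3: 2·0 + 4·6.4 + 2·884 = 1793.6
#4: 2·1 + 4·20.6 + 2·1378 = 2840.4
#5: 2·3 + 4·12.6 + 2·1196 = 2448.4
#6: 2·3 + 4·20.4 + 2·1312 = 2711.6
#7: 2·1 + 4·11.2 + 2·1180 = 2406.8
#8: 2·0 + 4·15.3 + 2·1366 = 2793.2
#9: 2·2 + 4·14.2 + 2·210 = 480.8
#10: 2·2 + 4·14.5 + 2·624 = 1310.0
#11: 2·0 + 4·3.1 + 2·1237 = 2486.4
Lowest: #1 at 376.0.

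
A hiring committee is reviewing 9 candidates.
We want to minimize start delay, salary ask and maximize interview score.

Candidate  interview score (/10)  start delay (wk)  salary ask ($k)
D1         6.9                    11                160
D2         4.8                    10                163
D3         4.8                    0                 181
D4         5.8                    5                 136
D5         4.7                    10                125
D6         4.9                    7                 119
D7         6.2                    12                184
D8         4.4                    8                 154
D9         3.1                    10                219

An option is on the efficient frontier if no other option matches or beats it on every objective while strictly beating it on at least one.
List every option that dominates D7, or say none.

D1

D1: interview score 6.9≥6.2, start delay 11≤12, salary ask 160≤184 — dominates D7.
Others (D2, D3, D4, D5, D6, D8, D9) are each worse than D7 on at least one objective.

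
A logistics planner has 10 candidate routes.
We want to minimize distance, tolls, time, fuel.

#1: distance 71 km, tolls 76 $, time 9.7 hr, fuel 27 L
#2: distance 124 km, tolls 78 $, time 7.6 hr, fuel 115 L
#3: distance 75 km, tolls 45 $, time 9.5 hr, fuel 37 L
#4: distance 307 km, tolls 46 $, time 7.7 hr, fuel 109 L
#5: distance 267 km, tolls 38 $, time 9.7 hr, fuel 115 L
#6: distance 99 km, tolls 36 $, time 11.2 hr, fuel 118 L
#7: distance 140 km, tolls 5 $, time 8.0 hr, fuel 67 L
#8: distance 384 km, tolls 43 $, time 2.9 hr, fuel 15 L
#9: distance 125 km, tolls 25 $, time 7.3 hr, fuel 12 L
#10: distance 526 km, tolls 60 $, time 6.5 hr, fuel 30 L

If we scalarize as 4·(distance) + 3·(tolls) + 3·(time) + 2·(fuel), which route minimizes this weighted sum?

#3

#1: 4·71 + 3·76 + 3·9.7 + 2·27 = 595.1
#2: 4·124 + 3·78 + 3·7.6 + 2·115 = 982.8
#3: 4·75 + 3·45 + 3·9.5 + 2·37 = 537.5
#4: 4·307 + 3·46 + 3·7.7 + 2·109 = 1607.1
#5: 4·267 + 3·38 + 3·9.7 + 2·115 = 1441.1
#6: 4·99 + 3·36 + 3·11.2 + 2·118 = 773.6
#7: 4·140 + 3·5 + 3·8.0 + 2·67 = 733.0
#8: 4·384 + 3·43 + 3·2.9 + 2·15 = 1703.7
#9: 4·125 + 3·25 + 3·7.3 + 2·12 = 620.9
#10: 4·526 + 3·60 + 3·6.5 + 2·30 = 2363.5
Lowest: #3 at 537.5.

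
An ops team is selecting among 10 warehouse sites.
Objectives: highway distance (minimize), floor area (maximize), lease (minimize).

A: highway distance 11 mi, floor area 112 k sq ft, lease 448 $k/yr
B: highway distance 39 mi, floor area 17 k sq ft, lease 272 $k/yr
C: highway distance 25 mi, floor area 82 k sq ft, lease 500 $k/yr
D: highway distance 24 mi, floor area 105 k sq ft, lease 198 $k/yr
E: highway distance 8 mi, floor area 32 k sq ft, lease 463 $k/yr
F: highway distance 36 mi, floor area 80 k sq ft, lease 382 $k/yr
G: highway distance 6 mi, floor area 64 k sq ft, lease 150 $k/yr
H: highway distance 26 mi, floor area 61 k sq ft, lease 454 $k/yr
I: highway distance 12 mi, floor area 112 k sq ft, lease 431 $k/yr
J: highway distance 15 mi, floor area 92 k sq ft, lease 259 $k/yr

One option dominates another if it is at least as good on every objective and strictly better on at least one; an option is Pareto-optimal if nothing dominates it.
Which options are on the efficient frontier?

A: not dominated.
B: dominated by D (highway distance 24≤39, floor area 105≥17, lease 198≤272).
C: dominated by A (highway distance 11≤25, floor area 112≥82, lease 448≤500).
D: not dominated.
E: dominated by G (highway distance 6≤8, floor area 64≥32, lease 150≤463).
F: dominated by D (highway distance 24≤36, floor area 105≥80, lease 198≤382).
G: not dominated (best highway distance).
H: dominated by A (highway distance 11≤26, floor area 112≥61, lease 448≤454).
I: not dominated.
J: not dominated.

A, D, G, I, J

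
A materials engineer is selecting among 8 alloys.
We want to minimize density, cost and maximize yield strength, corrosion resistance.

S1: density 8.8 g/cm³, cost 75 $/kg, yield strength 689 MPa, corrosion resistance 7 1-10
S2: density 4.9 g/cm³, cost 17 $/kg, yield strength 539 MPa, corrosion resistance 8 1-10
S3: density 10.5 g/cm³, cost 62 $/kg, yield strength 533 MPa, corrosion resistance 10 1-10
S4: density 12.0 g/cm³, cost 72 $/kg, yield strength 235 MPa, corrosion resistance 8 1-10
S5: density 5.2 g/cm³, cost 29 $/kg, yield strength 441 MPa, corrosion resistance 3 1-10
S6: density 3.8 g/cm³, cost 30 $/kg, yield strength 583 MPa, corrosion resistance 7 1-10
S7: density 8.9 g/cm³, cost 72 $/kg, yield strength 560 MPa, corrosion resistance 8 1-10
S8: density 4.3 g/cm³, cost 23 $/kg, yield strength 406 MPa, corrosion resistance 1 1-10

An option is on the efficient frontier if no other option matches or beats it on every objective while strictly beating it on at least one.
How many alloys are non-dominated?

6

S1: not dominated (best yield strength).
S2: not dominated (best cost).
S3: not dominated (best corrosion resistance).
S4: dominated by S2 (density 4.9≤12.0, cost 17≤72, yield strength 539≥235, corrosion resistance 8≥8).
S5: dominated by S2 (density 4.9≤5.2, cost 17≤29, yield strength 539≥441, corrosion resistance 8≥3).
S6: not dominated (best density).
S7: not dominated.
S8: not dominated.
Pareto-optimal: S1, S2, S3, S6, S7, S8 → 6.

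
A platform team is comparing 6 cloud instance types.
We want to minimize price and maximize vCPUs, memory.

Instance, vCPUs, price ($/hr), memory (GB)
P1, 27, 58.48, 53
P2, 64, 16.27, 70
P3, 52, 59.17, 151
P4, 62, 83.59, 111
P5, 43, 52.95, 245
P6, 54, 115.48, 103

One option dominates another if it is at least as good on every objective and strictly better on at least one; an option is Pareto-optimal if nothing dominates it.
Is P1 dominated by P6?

P6 vs P1: P6 is worse on price (115.48 vs 58.48), so it does not dominate P1.

No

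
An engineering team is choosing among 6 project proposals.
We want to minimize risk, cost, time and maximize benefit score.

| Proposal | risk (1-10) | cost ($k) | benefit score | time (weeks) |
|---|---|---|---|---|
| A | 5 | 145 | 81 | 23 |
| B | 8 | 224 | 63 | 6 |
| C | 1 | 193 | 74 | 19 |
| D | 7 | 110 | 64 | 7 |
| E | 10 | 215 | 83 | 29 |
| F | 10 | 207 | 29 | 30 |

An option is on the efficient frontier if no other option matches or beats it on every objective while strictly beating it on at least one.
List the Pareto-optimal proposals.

A, B, C, D, E

A: not dominated.
B: not dominated (best time).
C: not dominated (best risk).
D: not dominated (best cost).
E: not dominated (best benefit score).
F: dominated by A (risk 5≤10, cost 145≤207, benefit score 81≥29, time 23≤30).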